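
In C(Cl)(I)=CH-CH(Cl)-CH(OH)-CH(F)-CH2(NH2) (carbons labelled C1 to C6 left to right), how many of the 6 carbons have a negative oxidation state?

Count +1 for every bond to an atom more electronegative than carbon and −1 for every bond to one less electronegative; C–C bonds are 0. Tallying each carbon:
C1: 2C, 1Cl, 1I → 0 + 1 + 1 = +2
C2: 3C, 1H → 0 − 1 = -1
C3: 2C, 1H, 1Cl → 0 − 1 + 1 = 0
C4: 2C, 1H, 1O → 0 − 1 + 1 = 0
C5: 2C, 1H, 1F → 0 − 1 + 1 = 0
C6: 1C, 2H, 1N → 0 − 2 + 1 = -1
2 carbons (C2, C6) meet the condition.

2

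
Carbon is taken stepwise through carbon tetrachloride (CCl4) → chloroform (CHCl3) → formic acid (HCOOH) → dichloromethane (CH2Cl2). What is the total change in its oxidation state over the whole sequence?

-4

Carbon oxidation states along the series — carbon tetrachloride: +4, chloroform: +2, formic acid: +2, dichloromethane: 0.
Net change = 0 − (+4) = -4.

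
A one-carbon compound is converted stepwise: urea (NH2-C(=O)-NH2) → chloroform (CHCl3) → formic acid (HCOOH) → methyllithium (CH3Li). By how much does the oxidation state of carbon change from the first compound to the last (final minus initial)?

-8

Carbon oxidation states along the series — urea: +4, chloroform: +2, formic acid: +2, methyllithium: -4.
Net change = -4 − (+4) = -8.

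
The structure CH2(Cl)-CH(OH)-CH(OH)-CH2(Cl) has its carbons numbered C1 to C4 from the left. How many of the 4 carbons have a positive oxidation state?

Tallying each carbon's bonds:
C1: 1C, 2H, 1Cl → 0 − 2 + 1 = -1
C2: 2C, 1H, 1O → 0 − 1 + 1 = 0
C3: 2C, 1H, 1O → 0 − 1 + 1 = 0
C4: 1C, 2H, 1Cl → 0 − 2 + 1 = -1
0 carbons meet the condition.

0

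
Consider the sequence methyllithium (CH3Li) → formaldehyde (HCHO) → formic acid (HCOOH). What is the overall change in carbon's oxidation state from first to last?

Carbon oxidation states along the series — methyllithium: -4, formaldehyde: 0, formic acid: +2.
Net change = +2 − (-4) = +6.

+6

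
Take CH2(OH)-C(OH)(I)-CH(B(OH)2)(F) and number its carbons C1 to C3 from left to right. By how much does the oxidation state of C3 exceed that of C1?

0

C3: 1C, 1H, 1F, 1B → 0 − 1 + 1 − 1 = -1
C1: 1C, 2H, 1O → 0 − 2 + 1 = -1
Difference: -1 − (-1) = 0.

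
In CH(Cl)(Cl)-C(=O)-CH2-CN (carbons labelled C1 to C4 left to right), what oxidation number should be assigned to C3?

Count +1 for every bond to an atom more electronegative than carbon and −1 for every bond to one less electronegative; C–C bonds are 0.
C3 has one bond to C (0), one bond to C (0), one bond to H (-1), one bond to H (-1).
Oxidation state = 0 + 0 − 1 − 1 = -2.

-2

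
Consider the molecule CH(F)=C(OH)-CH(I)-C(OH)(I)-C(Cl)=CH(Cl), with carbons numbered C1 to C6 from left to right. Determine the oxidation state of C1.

C1 has a double bond to C (2×0 = 0), one bond to H (-1), one bond to F (+1).
Oxidation state = 0 − 1 + 1 = 0.

0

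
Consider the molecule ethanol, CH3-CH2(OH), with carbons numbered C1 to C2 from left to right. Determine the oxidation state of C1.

Assign +1 per bond to O/N/halogen, −1 per bond to H or an electropositive element, and 0 per bond to carbon.
C1 has one bond to H (-1), one bond to H (-1), one bond to H (-1), one bond to C (0).
Oxidation state = -1 − 1 − 1 + 0 = -3.

-3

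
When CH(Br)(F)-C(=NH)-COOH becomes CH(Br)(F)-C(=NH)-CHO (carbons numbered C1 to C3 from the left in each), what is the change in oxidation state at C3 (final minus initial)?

-2

Before: C3 has 1 bond to C, 3 bonds to O → oxidation state +3.
After: C3 has 1 bond to C, 1 bond to H, 2 bonds to O → oxidation state +1.
Δ = +1 − (+3) = -2, so this is a reduction at C3.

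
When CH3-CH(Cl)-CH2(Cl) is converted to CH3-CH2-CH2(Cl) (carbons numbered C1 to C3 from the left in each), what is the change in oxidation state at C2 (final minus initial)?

Before: C2 has 2 bonds to C, 1 bond to H, 1 bond to Cl → oxidation state 0.
After: C2 has 2 bonds to C, 2 bonds to H → oxidation state -2.
Δ = -2 − (0) = -2, so this is a reduction at C2.

-2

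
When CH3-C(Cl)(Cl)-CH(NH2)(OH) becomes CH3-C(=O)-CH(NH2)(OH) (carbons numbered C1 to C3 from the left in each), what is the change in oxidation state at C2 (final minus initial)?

0

Before: C2 has 2 bonds to C, 2 bonds to Cl → oxidation state +2.
After: C2 has 2 bonds to C, 2 bonds to O → oxidation state +2.
Δ = +2 − (+2) = 0, so no net redox change at C2.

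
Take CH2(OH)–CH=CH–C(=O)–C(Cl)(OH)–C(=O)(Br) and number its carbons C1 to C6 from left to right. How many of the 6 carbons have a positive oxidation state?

Tallying each carbon's bonds:
C1: 1C, 2H, 1O → 0 − 2 + 1 = -1
C2: 3C, 1H → 0 − 1 = -1
C3: 3C, 1H → 0 − 1 = -1
C4: 2C, 2O → 0 + 2 = +2
C5: 2C, 1O, 1Cl → 0 + 1 + 1 = +2
C6: 1C, 2O, 1Br → 0 + 2 + 1 = +3
3 carbons (C4, C5, C6) meet the condition.

3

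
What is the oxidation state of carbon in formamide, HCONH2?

+2

Assign +1 per bond to O/N/halogen, −1 per bond to H or an electropositive element, and 0 per bond to carbon.
The carbon has one bond to H (-1), a double bond to O (2×+1 = +2), one bond to N (+1).
Oxidation state = -1 + 2 + 1 = +2.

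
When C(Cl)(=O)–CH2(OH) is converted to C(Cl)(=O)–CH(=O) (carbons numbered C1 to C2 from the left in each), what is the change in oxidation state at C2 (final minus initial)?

+2

Before: C2 has 1 bond to C, 2 bonds to H, 1 bond to O → oxidation state -1.
After: C2 has 1 bond to C, 1 bond to H, 2 bonds to O → oxidation state +1.
Δ = +1 − (-1) = +2, so this is an oxidation at C2.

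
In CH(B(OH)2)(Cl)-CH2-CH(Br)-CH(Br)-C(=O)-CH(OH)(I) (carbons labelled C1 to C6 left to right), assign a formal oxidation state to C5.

Assign +1 per bond to O/N/halogen, −1 per bond to H or an electropositive element, and 0 per bond to carbon.
C5 has one bond to C (0), one bond to C (0), a double bond to O (2×+1 = +2).
Oxidation state = 0 + 0 + 2 = +2.

+2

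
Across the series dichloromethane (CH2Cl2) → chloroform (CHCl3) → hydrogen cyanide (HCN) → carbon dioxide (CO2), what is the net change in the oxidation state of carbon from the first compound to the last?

+4

Carbon oxidation states along the series — dichloromethane: 0, chloroform: +2, hydrogen cyanide: +2, carbon dioxide: +4.
Net change = +4 − (0) = +4.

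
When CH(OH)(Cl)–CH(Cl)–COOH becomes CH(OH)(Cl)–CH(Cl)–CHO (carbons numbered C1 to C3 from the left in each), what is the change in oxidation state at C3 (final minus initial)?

-2

Before: C3 has 1 bond to C, 3 bonds to O → oxidation state +3.
After: C3 has 1 bond to C, 1 bond to H, 2 bonds to O → oxidation state +1.
Δ = +1 − (+3) = -2, so this is a reduction at C3.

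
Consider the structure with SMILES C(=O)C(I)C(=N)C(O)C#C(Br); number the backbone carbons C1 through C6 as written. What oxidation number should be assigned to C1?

+1

C1 has one bond to C (0), a double bond to O (2×+1 = +2), one bond to H (-1).
Oxidation state = 0 + 2 − 1 = +1.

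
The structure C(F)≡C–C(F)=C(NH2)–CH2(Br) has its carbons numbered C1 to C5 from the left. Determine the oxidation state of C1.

+1

Bonds to more-electronegative neighbours contribute +1 each, bonds to H or metals contribute −1 each, and C–C bonds contribute 0.
C1 has a triple bond to C (3×0 = 0), one bond to F (+1).
Oxidation state = 0 + 1 = +1.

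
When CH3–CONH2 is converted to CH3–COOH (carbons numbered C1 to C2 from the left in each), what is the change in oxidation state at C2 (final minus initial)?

Before: C2 has 1 bond to C, 2 bonds to O, 1 bond to N → oxidation state +3.
After: C2 has 1 bond to C, 3 bonds to O → oxidation state +3.
Δ = +3 − (+3) = 0, so no net redox change at C2.

0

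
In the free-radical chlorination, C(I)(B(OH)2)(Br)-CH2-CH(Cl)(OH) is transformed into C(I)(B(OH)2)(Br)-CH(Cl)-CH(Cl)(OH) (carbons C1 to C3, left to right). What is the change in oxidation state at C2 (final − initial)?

Before: C2 has 2 bonds to C, 2 bonds to H → oxidation state -2.
After: C2 has 2 bonds to C, 1 bond to H, 1 bond to Cl → oxidation state 0.
Δ = 0 − (-2) = +2, so this is an oxidation at C2.

+2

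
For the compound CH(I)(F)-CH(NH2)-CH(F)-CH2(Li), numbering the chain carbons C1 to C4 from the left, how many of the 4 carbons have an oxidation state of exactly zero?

Bonds to more-electronegative neighbours contribute +1 each, bonds to H or metals contribute −1 each, and C–C bonds contribute 0. Tallying each carbon:
C1: 1C, 1H, 1F, 1I → 0 − 1 + 1 + 1 = +1
C2: 2C, 1H, 1N → 0 − 1 + 1 = 0
C3: 2C, 1H, 1F → 0 − 1 + 1 = 0
C4: 1C, 2H, 1Li → 0 − 2 − 1 = -3
2 carbons (C2, C3) meet the condition.

2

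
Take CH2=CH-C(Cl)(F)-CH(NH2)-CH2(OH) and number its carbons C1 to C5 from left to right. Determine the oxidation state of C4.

Count +1 for every bond to an atom more electronegative than carbon and −1 for every bond to one less electronegative; C–C bonds are 0.
C4 has one bond to C (0), one bond to C (0), one bond to N (+1), one bond to H (-1).
Oxidation state = 0 + 0 + 1 − 1 = 0.

0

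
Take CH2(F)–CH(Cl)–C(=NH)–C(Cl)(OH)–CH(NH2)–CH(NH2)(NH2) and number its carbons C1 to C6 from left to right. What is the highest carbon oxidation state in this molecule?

Count +1 for every bond to an atom more electronegative than carbon and −1 for every bond to one less electronegative; C–C bonds are 0. Tallying each carbon:
C1: 1C, 2H, 1F → 0 − 2 + 1 = -1
C2: 2C, 1H, 1Cl → 0 − 1 + 1 = 0
C3: 2C, 2N → 0 + 2 = +2
C4: 2C, 1O, 1Cl → 0 + 1 + 1 = +2
C5: 2C, 1H, 1N → 0 − 1 + 1 = 0
C6: 1C, 1H, 2N → 0 − 1 + 2 = +1
The highest value is +2.

+2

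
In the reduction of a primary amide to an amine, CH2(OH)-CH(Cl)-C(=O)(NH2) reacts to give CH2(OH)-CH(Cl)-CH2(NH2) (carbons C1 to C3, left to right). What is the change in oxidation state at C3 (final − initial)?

Before: C3 has 1 bond to C, 2 bonds to O, 1 bond to N → oxidation state +3.
After: C3 has 1 bond to C, 2 bonds to H, 1 bond to N → oxidation state -1.
Δ = -1 − (+3) = -4, so this is a reduction at C3.

-4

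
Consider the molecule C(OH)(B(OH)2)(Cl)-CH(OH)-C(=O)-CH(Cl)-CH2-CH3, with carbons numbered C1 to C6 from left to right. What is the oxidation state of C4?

Assign +1 per bond to O/N/halogen, −1 per bond to H or an electropositive element, and 0 per bond to carbon.
C4 has one bond to C (0), one bond to C (0), one bond to Cl (+1), one bond to H (-1).
Oxidation state = 0 + 0 + 1 − 1 = 0.

0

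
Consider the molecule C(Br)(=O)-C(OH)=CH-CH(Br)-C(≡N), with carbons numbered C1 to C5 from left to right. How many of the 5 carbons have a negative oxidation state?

Tallying each carbon's bonds:
C1: 1C, 2O, 1Br → 0 + 2 + 1 = +3
C2: 3C, 1O → 0 + 1 = +1
C3: 3C, 1H → 0 − 1 = -1
C4: 2C, 1H, 1Br → 0 − 1 + 1 = 0
C5: 1C, 3N → 0 + 3 = +3
1 carbon (C3) meets the condition.

1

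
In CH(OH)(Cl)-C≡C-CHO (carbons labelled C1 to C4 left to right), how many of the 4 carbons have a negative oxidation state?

0

Assign +1 per bond to O/N/halogen, −1 per bond to H or an electropositive element, and 0 per bond to carbon. Tallying each carbon:
C1: 1C, 1H, 1O, 1Cl → 0 − 1 + 1 + 1 = +1
C2: 4C → 0 = 0
C3: 4C → 0 = 0
C4: 1C, 1H, 2O → 0 − 1 + 2 = +1
0 carbons meet the condition.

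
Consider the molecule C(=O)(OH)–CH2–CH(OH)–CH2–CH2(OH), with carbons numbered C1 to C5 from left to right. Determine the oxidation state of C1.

+3

C1 has one bond to C (0), a double bond to O (2×+1 = +2), one bond to O (+1).
Oxidation state = 0 + 2 + 1 = +3.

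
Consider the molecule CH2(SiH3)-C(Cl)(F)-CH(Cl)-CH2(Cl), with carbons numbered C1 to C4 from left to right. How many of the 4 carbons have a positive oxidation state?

Assign +1 per bond to O/N/halogen, −1 per bond to H or an electropositive element, and 0 per bond to carbon. Tallying each carbon:
C1: 1C, 2H, 1Si → 0 − 2 − 1 = -3
C2: 2C, 1F, 1Cl → 0 + 1 + 1 = +2
C3: 2C, 1H, 1Cl → 0 − 1 + 1 = 0
C4: 1C, 2H, 1Cl → 0 − 2 + 1 = -1
1 carbon (C2) meets the condition.

1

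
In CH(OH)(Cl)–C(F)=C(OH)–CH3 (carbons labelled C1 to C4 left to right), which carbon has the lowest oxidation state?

Tallying each carbon's bonds:
C1: 1C, 1H, 1O, 1Cl → 0 − 1 + 1 + 1 = +1
C2: 3C, 1F → 0 + 1 = +1
C3: 3C, 1O → 0 + 1 = +1
C4: 1C, 3H → 0 − 3 = -3
The most reduced carbon is C4 at -3.

C4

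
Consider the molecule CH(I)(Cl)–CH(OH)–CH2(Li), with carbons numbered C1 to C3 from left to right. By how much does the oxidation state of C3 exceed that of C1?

C3: 1C, 2H, 1Li → 0 − 2 − 1 = -3
C1: 1C, 1H, 1Cl, 1I → 0 − 1 + 1 + 1 = +1
Difference: -3 − (+1) = -4.

-4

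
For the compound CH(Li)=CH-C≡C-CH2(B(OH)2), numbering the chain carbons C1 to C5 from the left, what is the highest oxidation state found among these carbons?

0

Tallying each carbon's bonds:
C1: 2C, 1H, 1Li → 0 − 1 − 1 = -2
C2: 3C, 1H → 0 − 1 = -1
C3: 4C → 0 = 0
C4: 4C → 0 = 0
C5: 1C, 2H, 1B → 0 − 2 − 1 = -3
The highest value is 0.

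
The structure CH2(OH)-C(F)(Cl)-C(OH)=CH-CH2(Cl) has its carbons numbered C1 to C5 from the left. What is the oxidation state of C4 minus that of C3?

C4: 3C, 1H → 0 − 1 = -1
C3: 3C, 1O → 0 + 1 = +1
Difference: -1 − (+1) = -2.

-2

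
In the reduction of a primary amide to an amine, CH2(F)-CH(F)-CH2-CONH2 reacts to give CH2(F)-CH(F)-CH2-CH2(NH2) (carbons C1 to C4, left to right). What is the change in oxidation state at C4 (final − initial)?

Before: C4 has 1 bond to C, 2 bonds to O, 1 bond to N → oxidation state +3.
After: C4 has 1 bond to C, 2 bonds to H, 1 bond to N → oxidation state -1.
Δ = -1 − (+3) = -4, so this is a reduction at C4.

-4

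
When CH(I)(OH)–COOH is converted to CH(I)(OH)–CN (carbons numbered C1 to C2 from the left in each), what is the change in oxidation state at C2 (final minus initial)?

0

Before: C2 has 1 bond to C, 3 bonds to O → oxidation state +3.
After: C2 has 1 bond to C, 3 bonds to N → oxidation state +3.
Δ = +3 − (+3) = 0, so no net redox change at C2.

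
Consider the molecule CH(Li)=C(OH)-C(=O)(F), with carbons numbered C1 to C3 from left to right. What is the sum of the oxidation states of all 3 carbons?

Bonds to more-electronegative neighbours contribute +1 each, bonds to H or metals contribute −1 each, and C–C bonds contribute 0. Tallying each carbon:
C1: 2C, 1H, 1Li → 0 − 1 − 1 = -2
C2: 3C, 1O → 0 + 1 = +1
C3: 1C, 2O, 1F → 0 + 2 + 1 = +3
Sum = -2 + 1 + 3 = +2.

+2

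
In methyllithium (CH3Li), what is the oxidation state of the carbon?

-4

Assign +1 per bond to O/N/halogen, −1 per bond to H or an electropositive element, and 0 per bond to carbon.
The carbon has one bond to H (-1), one bond to H (-1), one bond to H (-1), one bond to Li (-1).
Oxidation state = -1 − 1 − 1 − 1 = -4.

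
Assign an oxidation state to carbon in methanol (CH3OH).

-2

Count +1 for every bond to an atom more electronegative than carbon and −1 for every bond to one less electronegative; C–C bonds are 0.
The carbon has one bond to H (-1), one bond to H (-1), one bond to H (-1), one bond to O (+1).
Oxidation state = -1 − 1 − 1 + 1 = -2.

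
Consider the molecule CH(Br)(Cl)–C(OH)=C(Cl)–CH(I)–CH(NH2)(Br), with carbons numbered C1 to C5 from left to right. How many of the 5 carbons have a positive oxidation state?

Tallying each carbon's bonds:
C1: 1C, 1H, 1Cl, 1Br → 0 − 1 + 1 + 1 = +1
C2: 3C, 1O → 0 + 1 = +1
C3: 3C, 1Cl → 0 + 1 = +1
C4: 2C, 1H, 1I → 0 − 1 + 1 = 0
C5: 1C, 1H, 1N, 1Br → 0 − 1 + 1 + 1 = +1
4 carbons (C1, C2, C3, C5) meet the condition.

4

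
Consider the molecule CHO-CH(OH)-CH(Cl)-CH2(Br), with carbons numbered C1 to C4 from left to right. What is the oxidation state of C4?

Bonds to more-electronegative neighbours contribute +1 each, bonds to H or metals contribute −1 each, and C–C bonds contribute 0.
C4 has one bond to C (0), one bond to H (-1), one bond to H (-1), one bond to Br (+1).
Oxidation state = 0 − 1 − 1 + 1 = -1.

-1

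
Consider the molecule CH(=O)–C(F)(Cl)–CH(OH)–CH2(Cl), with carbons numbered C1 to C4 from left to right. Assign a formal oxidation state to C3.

Assign +1 per bond to O/N/halogen, −1 per bond to H or an electropositive element, and 0 per bond to carbon.
C3 has one bond to C (0), one bond to C (0), one bond to O (+1), one bond to H (-1).
Oxidation state = 0 + 0 + 1 − 1 = 0.

0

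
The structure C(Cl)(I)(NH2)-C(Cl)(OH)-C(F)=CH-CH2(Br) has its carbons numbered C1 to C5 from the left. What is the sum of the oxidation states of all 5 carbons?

Tallying each carbon's bonds:
C1: 1C, 1N, 1Cl, 1I → 0 + 1 + 1 + 1 = +3
C2: 2C, 1O, 1Cl → 0 + 1 + 1 = +2
C3: 3C, 1F → 0 + 1 = +1
C4: 3C, 1H → 0 − 1 = -1
C5: 1C, 2H, 1Br → 0 − 2 + 1 = -1
Sum = +3 + 2 + 1 − 1 − 1 = +4.

+4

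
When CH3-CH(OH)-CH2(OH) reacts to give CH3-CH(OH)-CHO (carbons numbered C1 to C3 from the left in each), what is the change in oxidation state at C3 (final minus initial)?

Before: C3 has 1 bond to C, 2 bonds to H, 1 bond to O → oxidation state -1.
After: C3 has 1 bond to C, 1 bond to H, 2 bonds to O → oxidation state +1.
Δ = +1 − (-1) = +2, so this is an oxidation at C3.

+2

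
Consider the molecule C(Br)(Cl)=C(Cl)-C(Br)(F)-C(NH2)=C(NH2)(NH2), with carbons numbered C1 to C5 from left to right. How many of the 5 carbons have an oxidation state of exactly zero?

0

Each bond to a more electronegative atom (O, N, halogen) counts +1, each bond to a less electronegative atom (H, metal, B, Si) counts −1, and each C–C bond counts 0. Tallying each carbon:
C1: 2C, 1Cl, 1Br → 0 + 1 + 1 = +2
C2: 3C, 1Cl → 0 + 1 = +1
C3: 2C, 1F, 1Br → 0 + 1 + 1 = +2
C4: 3C, 1N → 0 + 1 = +1
C5: 2C, 2N → 0 + 2 = +2
0 carbons meet the condition.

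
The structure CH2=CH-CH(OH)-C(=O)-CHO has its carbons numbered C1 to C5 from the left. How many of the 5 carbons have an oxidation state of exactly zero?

Tallying each carbon's bonds:
C1: 2C, 2H → 0 − 2 = -2
C2: 3C, 1H → 0 − 1 = -1
C3: 2C, 1H, 1O → 0 − 1 + 1 = 0
C4: 2C, 2O → 0 + 2 = +2
C5: 1C, 1H, 2O → 0 − 1 + 2 = +1
1 carbon (C3) meets the condition.

1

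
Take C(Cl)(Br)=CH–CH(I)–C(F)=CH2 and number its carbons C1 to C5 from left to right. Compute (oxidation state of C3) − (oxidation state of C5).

C3: 2C, 1H, 1I → 0 − 1 + 1 = 0
C5: 2C, 2H → 0 − 2 = -2
Difference: 0 − (-2) = +2.

+2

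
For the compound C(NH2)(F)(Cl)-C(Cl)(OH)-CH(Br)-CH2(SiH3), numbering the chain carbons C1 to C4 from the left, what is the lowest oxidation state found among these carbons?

-3

Tallying each carbon's bonds:
C1: 1C, 1N, 1F, 1Cl → 0 + 1 + 1 + 1 = +3
C2: 2C, 1O, 1Cl → 0 + 1 + 1 = +2
C3: 2C, 1H, 1Br → 0 − 1 + 1 = 0
C4: 1C, 2H, 1Si → 0 − 2 − 1 = -3
The lowest value is -3.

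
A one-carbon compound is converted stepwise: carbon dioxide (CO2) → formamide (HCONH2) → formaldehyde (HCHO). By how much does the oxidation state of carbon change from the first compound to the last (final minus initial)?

Carbon oxidation states along the series — carbon dioxide: +4, formamide: +2, formaldehyde: 0.
Net change = 0 − (+4) = -4.

-4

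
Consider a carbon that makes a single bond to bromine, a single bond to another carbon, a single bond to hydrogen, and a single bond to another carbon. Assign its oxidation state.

Each bond to a more electronegative atom (O, N, halogen) counts +1, each bond to a less electronegative atom (H, metal, B, Si) counts −1, and each C–C bond counts 0.
The carbon has one bond to C (0), one bond to C (0), one bond to Br (+1), one bond to H (-1).
Oxidation state = 0 + 0 + 1 − 1 = 0.

0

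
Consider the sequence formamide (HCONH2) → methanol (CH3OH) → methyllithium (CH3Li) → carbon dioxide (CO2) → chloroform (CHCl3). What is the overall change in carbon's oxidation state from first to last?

Carbon oxidation states along the series — formamide: +2, methanol: -2, methyllithium: -4, carbon dioxide: +4, chloroform: +2.
Net change = +2 − (+2) = 0.

0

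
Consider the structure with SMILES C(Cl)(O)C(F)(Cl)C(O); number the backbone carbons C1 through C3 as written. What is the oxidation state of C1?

+1

Assign +1 per bond to O/N/halogen, −1 per bond to H or an electropositive element, and 0 per bond to carbon.
C1 has one bond to C (0), one bond to H (-1), one bond to Cl (+1), one bond to O (+1).
Oxidation state = 0 − 1 + 1 + 1 = +1.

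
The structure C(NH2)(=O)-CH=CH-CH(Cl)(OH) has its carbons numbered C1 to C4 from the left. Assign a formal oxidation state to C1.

+3

Count +1 for every bond to an atom more electronegative than carbon and −1 for every bond to one less electronegative; C–C bonds are 0.
C1 has one bond to C (0), one bond to N (+1), a double bond to O (2×+1 = +2).
Oxidation state = 0 + 1 + 2 = +3.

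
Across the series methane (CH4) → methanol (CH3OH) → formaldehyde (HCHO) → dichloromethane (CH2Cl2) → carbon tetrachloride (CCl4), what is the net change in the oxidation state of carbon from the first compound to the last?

+8

Carbon oxidation states along the series — methane: -4, methanol: -2, formaldehyde: 0, dichloromethane: 0, carbon tetrachloride: +4.
Net change = +4 − (-4) = +8.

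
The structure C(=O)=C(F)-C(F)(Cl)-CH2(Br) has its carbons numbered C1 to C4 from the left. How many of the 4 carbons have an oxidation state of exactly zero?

0

Tallying each carbon's bonds:
C1: 2C, 2O → 0 + 2 = +2
C2: 3C, 1F → 0 + 1 = +1
C3: 2C, 1F, 1Cl → 0 + 1 + 1 = +2
C4: 1C, 2H, 1Br → 0 − 2 + 1 = -1
0 carbons meet the condition.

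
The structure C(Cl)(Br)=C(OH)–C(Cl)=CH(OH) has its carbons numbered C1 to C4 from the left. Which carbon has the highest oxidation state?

C1

Tallying each carbon's bonds:
C1: 2C, 1Cl, 1Br → 0 + 1 + 1 = +2
C2: 3C, 1O → 0 + 1 = +1
C3: 3C, 1Cl → 0 + 1 = +1
C4: 2C, 1H, 1O → 0 − 1 + 1 = 0
The most oxidised carbon is C1 at +2.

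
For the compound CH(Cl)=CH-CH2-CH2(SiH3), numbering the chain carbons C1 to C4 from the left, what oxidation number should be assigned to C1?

0

Each bond to a more electronegative atom (O, N, halogen) counts +1, each bond to a less electronegative atom (H, metal, B, Si) counts −1, and each C–C bond counts 0.
C1 has a double bond to C (2×0 = 0), one bond to Cl (+1), one bond to H (-1).
Oxidation state = 0 + 1 − 1 = 0.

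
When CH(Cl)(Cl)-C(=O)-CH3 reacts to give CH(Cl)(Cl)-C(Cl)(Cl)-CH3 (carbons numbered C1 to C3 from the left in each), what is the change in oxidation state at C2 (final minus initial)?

0

Before: C2 has 2 bonds to C, 2 bonds to O → oxidation state +2.
After: C2 has 2 bonds to C, 2 bonds to Cl → oxidation state +2.
Δ = +2 − (+2) = 0, so no net redox change at C2.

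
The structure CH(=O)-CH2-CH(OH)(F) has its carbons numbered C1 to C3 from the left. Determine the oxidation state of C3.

+1

C3 has one bond to C (0), one bond to O (+1), one bond to H (-1), one bond to F (+1).
Oxidation state = 0 + 1 − 1 + 1 = +1.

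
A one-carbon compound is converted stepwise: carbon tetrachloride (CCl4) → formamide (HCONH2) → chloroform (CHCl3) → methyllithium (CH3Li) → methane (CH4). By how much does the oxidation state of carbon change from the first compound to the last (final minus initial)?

Carbon oxidation states along the series — carbon tetrachloride: +4, formamide: +2, chloroform: +2, methyllithium: -4, methane: -4.
Net change = -4 − (+4) = -8.

-8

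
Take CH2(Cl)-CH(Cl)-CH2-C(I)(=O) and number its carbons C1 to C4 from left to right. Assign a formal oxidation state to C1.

-1

Count +1 for every bond to an atom more electronegative than carbon and −1 for every bond to one less electronegative; C–C bonds are 0.
C1 has one bond to C (0), one bond to H (-1), one bond to H (-1), one bond to Cl (+1).
Oxidation state = 0 − 1 − 1 + 1 = -1.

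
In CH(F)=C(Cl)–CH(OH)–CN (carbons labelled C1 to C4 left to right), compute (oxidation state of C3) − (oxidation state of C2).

C3: 2C, 1H, 1O → 0 − 1 + 1 = 0
C2: 3C, 1Cl → 0 + 1 = +1
Difference: 0 − (+1) = -1.

-1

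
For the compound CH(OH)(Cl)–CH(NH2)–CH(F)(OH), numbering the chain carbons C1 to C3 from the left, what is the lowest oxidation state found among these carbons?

0

Count +1 for every bond to an atom more electronegative than carbon and −1 for every bond to one less electronegative; C–C bonds are 0. Tallying each carbon:
C1: 1C, 1H, 1O, 1Cl → 0 − 1 + 1 + 1 = +1
C2: 2C, 1H, 1N → 0 − 1 + 1 = 0
C3: 1C, 1H, 1O, 1F → 0 − 1 + 1 + 1 = +1
The lowest value is 0.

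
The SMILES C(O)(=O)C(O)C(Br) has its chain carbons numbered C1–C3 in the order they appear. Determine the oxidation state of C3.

Each bond to a more electronegative atom (O, N, halogen) counts +1, each bond to a less electronegative atom (H, metal, B, Si) counts −1, and each C–C bond counts 0.
C3 has one bond to C (0), one bond to H (-1), one bond to Br (+1), one bond to H (-1).
Oxidation state = 0 − 1 + 1 − 1 = -1.

-1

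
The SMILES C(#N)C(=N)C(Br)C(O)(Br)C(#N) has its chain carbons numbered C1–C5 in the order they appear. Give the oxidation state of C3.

Bonds to more-electronegative neighbours contribute +1 each, bonds to H or metals contribute −1 each, and C–C bonds contribute 0.
C3 has one bond to C (0), one bond to C (0), one bond to Br (+1), one bond to H (-1).
Oxidation state = 0 + 0 + 1 − 1 = 0.

0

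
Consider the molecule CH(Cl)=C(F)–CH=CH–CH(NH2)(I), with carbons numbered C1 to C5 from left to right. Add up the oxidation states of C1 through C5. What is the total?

Assign +1 per bond to O/N/halogen, −1 per bond to H or an electropositive element, and 0 per bond to carbon. Tallying each carbon:
C1: 2C, 1H, 1Cl → 0 − 1 + 1 = 0
C2: 3C, 1F → 0 + 1 = +1
C3: 3C, 1H → 0 − 1 = -1
C4: 3C, 1H → 0 − 1 = -1
C5: 1C, 1H, 1N, 1I → 0 − 1 + 1 + 1 = +1
Sum = 0 + 1 − 1 − 1 + 1 = 0.

0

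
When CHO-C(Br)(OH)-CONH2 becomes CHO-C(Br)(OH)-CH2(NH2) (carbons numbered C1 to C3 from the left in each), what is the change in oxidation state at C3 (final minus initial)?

Before: C3 has 1 bond to C, 2 bonds to O, 1 bond to N → oxidation state +3.
After: C3 has 1 bond to C, 2 bonds to H, 1 bond to N → oxidation state -1.
Δ = -1 − (+3) = -4, so this is a reduction at C3.

-4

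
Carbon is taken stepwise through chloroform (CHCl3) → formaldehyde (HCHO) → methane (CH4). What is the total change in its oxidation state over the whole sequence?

Carbon oxidation states along the series — chloroform: +2, formaldehyde: 0, methane: -4.
Net change = -4 − (+2) = -6.

-6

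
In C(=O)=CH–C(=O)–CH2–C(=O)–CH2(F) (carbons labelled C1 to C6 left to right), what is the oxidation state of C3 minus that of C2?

+3

C3: 2C, 2O → 0 + 2 = +2
C2: 3C, 1H → 0 − 1 = -1
Difference: +2 − (-1) = +3.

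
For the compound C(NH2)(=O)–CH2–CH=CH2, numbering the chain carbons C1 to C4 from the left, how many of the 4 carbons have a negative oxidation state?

3

Assign +1 per bond to O/N/halogen, −1 per bond to H or an electropositive element, and 0 per bond to carbon. Tallying each carbon:
C1: 1C, 2O, 1N → 0 + 2 + 1 = +3
C2: 2C, 2H → 0 − 2 = -2
C3: 3C, 1H → 0 − 1 = -1
C4: 2C, 2H → 0 − 2 = -2
3 carbons (C2, C3, C4) meet the condition.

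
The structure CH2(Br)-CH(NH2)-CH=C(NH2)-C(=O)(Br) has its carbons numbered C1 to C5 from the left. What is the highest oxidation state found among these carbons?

+3

Tallying each carbon's bonds:
C1: 1C, 2H, 1Br → 0 − 2 + 1 = -1
C2: 2C, 1H, 1N → 0 − 1 + 1 = 0
C3: 3C, 1H → 0 − 1 = -1
C4: 3C, 1N → 0 + 1 = +1
C5: 1C, 2O, 1Br → 0 + 2 + 1 = +3
The highest value is +3.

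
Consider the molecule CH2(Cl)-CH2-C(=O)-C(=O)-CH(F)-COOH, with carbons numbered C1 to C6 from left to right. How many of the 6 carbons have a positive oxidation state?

Tallying each carbon's bonds:
C1: 1C, 2H, 1Cl → 0 − 2 + 1 = -1
C2: 2C, 2H → 0 − 2 = -2
C3: 2C, 2O → 0 + 2 = +2
C4: 2C, 2O → 0 + 2 = +2
C5: 2C, 1H, 1F → 0 − 1 + 1 = 0
C6: 1C, 3O → 0 + 3 = +3
3 carbons (C3, C4, C6) meet the condition.

3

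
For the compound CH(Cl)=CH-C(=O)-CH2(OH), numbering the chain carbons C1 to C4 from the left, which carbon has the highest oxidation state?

C3

Tallying each carbon's bonds:
C1: 2C, 1H, 1Cl → 0 − 1 + 1 = 0
C2: 3C, 1H → 0 − 1 = -1
C3: 2C, 2O → 0 + 2 = +2
C4: 1C, 2H, 1O → 0 − 2 + 1 = -1
The most oxidised carbon is C3 at +2.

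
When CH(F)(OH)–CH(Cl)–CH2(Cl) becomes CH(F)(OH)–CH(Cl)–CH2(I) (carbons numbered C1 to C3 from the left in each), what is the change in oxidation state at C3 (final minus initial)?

0

Before: C3 has 1 bond to C, 2 bonds to H, 1 bond to Cl → oxidation state -1.
After: C3 has 1 bond to C, 2 bonds to H, 1 bond to I → oxidation state -1.
Δ = -1 − (-1) = 0, so no net redox change at C3.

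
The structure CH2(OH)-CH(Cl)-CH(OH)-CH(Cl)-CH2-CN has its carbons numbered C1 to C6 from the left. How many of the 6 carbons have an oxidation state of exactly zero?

3

Tallying each carbon's bonds:
C1: 1C, 2H, 1O → 0 − 2 + 1 = -1
C2: 2C, 1H, 1Cl → 0 − 1 + 1 = 0
C3: 2C, 1H, 1O → 0 − 1 + 1 = 0
C4: 2C, 1H, 1Cl → 0 − 1 + 1 = 0
C5: 2C, 2H → 0 − 2 = -2
C6: 1C, 3N → 0 + 3 = +3
3 carbons (C2, C3, C4) meet the condition.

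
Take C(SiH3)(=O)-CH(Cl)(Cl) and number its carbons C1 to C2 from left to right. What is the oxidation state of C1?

C1 has one bond to C (0), one bond to Si (-1), a double bond to O (2×+1 = +2).
Oxidation state = 0 − 1 + 2 = +1.

+1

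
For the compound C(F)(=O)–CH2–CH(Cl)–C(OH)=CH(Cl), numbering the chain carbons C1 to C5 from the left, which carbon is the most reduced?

C2

Tallying each carbon's bonds:
C1: 1C, 2O, 1F → 0 + 2 + 1 = +3
C2: 2C, 2H → 0 − 2 = -2
C3: 2C, 1H, 1Cl → 0 − 1 + 1 = 0
C4: 3C, 1O → 0 + 1 = +1
C5: 2C, 1H, 1Cl → 0 − 1 + 1 = 0
The most reduced carbon is C2 at -2.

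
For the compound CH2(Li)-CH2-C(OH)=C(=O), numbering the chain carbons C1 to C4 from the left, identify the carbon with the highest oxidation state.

Tallying each carbon's bonds:
C1: 1C, 2H, 1Li → 0 − 2 − 1 = -3
C2: 2C, 2H → 0 − 2 = -2
C3: 3C, 1O → 0 + 1 = +1
C4: 2C, 2O → 0 + 2 = +2
The most oxidised carbon is C4 at +2.

C4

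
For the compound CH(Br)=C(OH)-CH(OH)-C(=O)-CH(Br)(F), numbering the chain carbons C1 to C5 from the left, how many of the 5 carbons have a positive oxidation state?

Tallying each carbon's bonds:
C1: 2C, 1H, 1Br → 0 − 1 + 1 = 0
C2: 3C, 1O → 0 + 1 = +1
C3: 2C, 1H, 1O → 0 − 1 + 1 = 0
C4: 2C, 2O → 0 + 2 = +2
C5: 1C, 1H, 1F, 1Br → 0 − 1 + 1 + 1 = +1
3 carbons (C2, C4, C5) meet the condition.

3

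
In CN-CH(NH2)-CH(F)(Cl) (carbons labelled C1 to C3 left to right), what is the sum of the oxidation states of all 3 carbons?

Tallying each carbon's bonds:
C1: 1C, 3N → 0 + 3 = +3
C2: 2C, 1H, 1N → 0 − 1 + 1 = 0
C3: 1C, 1H, 1F, 1Cl → 0 − 1 + 1 + 1 = +1
Sum = +3 + 0 + 1 = +4.

+4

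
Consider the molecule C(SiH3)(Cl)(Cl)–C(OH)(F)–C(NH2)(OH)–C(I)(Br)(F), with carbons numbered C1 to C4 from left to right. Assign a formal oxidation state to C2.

C2 has one bond to C (0), one bond to C (0), one bond to O (+1), one bond to F (+1).
Oxidation state = 0 + 0 + 1 + 1 = +2.

+2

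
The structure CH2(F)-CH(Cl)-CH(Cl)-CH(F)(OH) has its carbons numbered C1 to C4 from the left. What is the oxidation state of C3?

0

C3 has one bond to C (0), one bond to C (0), one bond to H (-1), one bond to Cl (+1).
Oxidation state = 0 + 0 − 1 + 1 = 0.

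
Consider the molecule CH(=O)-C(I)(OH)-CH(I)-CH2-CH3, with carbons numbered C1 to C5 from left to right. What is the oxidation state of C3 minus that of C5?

+3

C3: 2C, 1H, 1I → 0 − 1 + 1 = 0
C5: 1C, 3H → 0 − 3 = -3
Difference: 0 − (-3) = +3.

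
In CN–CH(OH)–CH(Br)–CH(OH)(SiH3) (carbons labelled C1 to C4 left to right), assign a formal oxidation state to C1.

Each bond to a more electronegative atom (O, N, halogen) counts +1, each bond to a less electronegative atom (H, metal, B, Si) counts −1, and each C–C bond counts 0.
C1 has one bond to C (0), a triple bond to N (3×+1 = +3).
Oxidation state = 0 + 3 = +3.

+3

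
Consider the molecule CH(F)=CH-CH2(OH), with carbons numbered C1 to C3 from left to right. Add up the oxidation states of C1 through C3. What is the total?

Tallying each carbon's bonds:
C1: 2C, 1H, 1F → 0 − 1 + 1 = 0
C2: 3C, 1H → 0 − 1 = -1
C3: 1C, 2H, 1O → 0 − 2 + 1 = -1
Sum = 0 − 1 − 1 = -2.

-2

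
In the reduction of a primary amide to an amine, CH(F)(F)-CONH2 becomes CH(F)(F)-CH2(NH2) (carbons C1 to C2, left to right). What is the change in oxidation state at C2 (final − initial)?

-4

Before: C2 has 1 bond to C, 2 bonds to O, 1 bond to N → oxidation state +3.
After: C2 has 1 bond to C, 2 bonds to H, 1 bond to N → oxidation state -1.
Δ = -1 − (+3) = -4, so this is a reduction at C2.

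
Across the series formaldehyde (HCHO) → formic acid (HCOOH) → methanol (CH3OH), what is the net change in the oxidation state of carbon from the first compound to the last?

Carbon oxidation states along the series — formaldehyde: 0, formic acid: +2, methanol: -2.
Net change = -2 − (0) = -2.

-2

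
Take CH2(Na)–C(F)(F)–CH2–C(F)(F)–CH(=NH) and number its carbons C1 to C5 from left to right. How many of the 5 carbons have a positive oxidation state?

Bonds to more-electronegative neighbours contribute +1 each, bonds to H or metals contribute −1 each, and C–C bonds contribute 0. Tallying each carbon:
C1: 1C, 2H, 1Na → 0 − 2 − 1 = -3
C2: 2C, 2F → 0 + 2 = +2
C3: 2C, 2H → 0 − 2 = -2
C4: 2C, 2F → 0 + 2 = +2
C5: 1C, 1H, 2N → 0 − 1 + 2 = +1
3 carbons (C2, C4, C5) meet the condition.

3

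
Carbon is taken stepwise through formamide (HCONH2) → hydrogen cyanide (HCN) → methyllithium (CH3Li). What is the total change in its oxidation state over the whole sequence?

-6

Carbon oxidation states along the series — formamide: +2, hydrogen cyanide: +2, methyllithium: -4.
Net change = -4 − (+2) = -6.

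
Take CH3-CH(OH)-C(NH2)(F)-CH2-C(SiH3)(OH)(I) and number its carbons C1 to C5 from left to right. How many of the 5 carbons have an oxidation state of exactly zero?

1

Tallying each carbon's bonds:
C1: 1C, 3H → 0 − 3 = -3
C2: 2C, 1H, 1O → 0 − 1 + 1 = 0
C3: 2C, 1N, 1F → 0 + 1 + 1 = +2
C4: 2C, 2H → 0 − 2 = -2
C5: 1C, 1O, 1I, 1Si → 0 + 1 + 1 − 1 = +1
1 carbon (C2) meets the condition.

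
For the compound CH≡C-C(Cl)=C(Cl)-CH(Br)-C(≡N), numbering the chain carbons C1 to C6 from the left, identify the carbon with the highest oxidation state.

C6

Tallying each carbon's bonds:
C1: 3C, 1H → 0 − 1 = -1
C2: 4C → 0 = 0
C3: 3C, 1Cl → 0 + 1 = +1
C4: 3C, 1Cl → 0 + 1 = +1
C5: 2C, 1H, 1Br → 0 − 1 + 1 = 0
C6: 1C, 3N → 0 + 3 = +3
The most oxidised carbon is C6 at +3.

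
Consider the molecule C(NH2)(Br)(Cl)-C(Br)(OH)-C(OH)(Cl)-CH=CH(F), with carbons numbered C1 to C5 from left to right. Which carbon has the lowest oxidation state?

Tallying each carbon's bonds:
C1: 1C, 1N, 1Cl, 1Br → 0 + 1 + 1 + 1 = +3
C2: 2C, 1O, 1Br → 0 + 1 + 1 = +2
C3: 2C, 1O, 1Cl → 0 + 1 + 1 = +2
C4: 3C, 1H → 0 − 1 = -1
C5: 2C, 1H, 1F → 0 − 1 + 1 = 0
The most reduced carbon is C4 at -1.

C4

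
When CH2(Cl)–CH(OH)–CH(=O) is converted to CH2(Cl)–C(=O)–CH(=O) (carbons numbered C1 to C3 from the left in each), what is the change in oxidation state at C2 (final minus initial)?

Before: C2 has 2 bonds to C, 1 bond to H, 1 bond to O → oxidation state 0.
After: C2 has 2 bonds to C, 2 bonds to O → oxidation state +2.
Δ = +2 − (0) = +2, so this is an oxidation at C2.

+2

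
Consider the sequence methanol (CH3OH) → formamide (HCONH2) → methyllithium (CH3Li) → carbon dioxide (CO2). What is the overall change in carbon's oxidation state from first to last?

Carbon oxidation states along the series — methanol: -2, formamide: +2, methyllithium: -4, carbon dioxide: +4.
Net change = +4 − (-2) = +6.

+6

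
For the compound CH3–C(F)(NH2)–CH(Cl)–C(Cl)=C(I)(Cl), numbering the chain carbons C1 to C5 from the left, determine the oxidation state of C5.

+2

C5 has a double bond to C (2×0 = 0), one bond to I (+1), one bond to Cl (+1).
Oxidation state = 0 + 1 + 1 = +2.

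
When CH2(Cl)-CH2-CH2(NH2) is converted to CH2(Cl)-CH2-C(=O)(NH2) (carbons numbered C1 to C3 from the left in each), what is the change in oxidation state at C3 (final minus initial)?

+4

Before: C3 has 1 bond to C, 2 bonds to H, 1 bond to N → oxidation state -1.
After: C3 has 1 bond to C, 2 bonds to O, 1 bond to N → oxidation state +3.
Δ = +3 − (-1) = +4, so this is an oxidation at C3.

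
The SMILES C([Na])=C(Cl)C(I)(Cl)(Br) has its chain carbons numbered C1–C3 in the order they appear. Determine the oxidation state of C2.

C2 has a double bond to C (2×0 = 0), one bond to C (0), one bond to Cl (+1).
Oxidation state = 0 + 0 + 1 = +1.

+1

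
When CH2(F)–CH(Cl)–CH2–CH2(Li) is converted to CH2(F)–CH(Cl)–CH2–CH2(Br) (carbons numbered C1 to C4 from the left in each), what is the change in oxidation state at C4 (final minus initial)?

Before: C4 has 1 bond to C, 2 bonds to H, 1 bond to Li → oxidation state -3.
After: C4 has 1 bond to C, 2 bonds to H, 1 bond to Br → oxidation state -1.
Δ = -1 − (-3) = +2, so this is an oxidation at C4.

+2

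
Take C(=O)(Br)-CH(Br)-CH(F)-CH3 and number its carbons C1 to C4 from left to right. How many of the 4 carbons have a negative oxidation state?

1

Each bond to a more electronegative atom (O, N, halogen) counts +1, each bond to a less electronegative atom (H, metal, B, Si) counts −1, and each C–C bond counts 0. Tallying each carbon:
C1: 1C, 2O, 1Br → 0 + 2 + 1 = +3
C2: 2C, 1H, 1Br → 0 − 1 + 1 = 0
C3: 2C, 1H, 1F → 0 − 1 + 1 = 0
C4: 1C, 3H → 0 − 3 = -3
1 carbon (C4) meets the condition.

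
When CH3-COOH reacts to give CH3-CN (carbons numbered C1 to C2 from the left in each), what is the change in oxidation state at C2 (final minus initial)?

0

Before: C2 has 1 bond to C, 3 bonds to O → oxidation state +3.
After: C2 has 1 bond to C, 3 bonds to N → oxidation state +3.
Δ = +3 − (+3) = 0, so no net redox change at C2.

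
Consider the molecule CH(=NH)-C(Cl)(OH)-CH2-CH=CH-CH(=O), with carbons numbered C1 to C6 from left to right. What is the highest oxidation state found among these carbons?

Tallying each carbon's bonds:
C1: 1C, 1H, 2N → 0 − 1 + 2 = +1
C2: 2C, 1O, 1Cl → 0 + 1 + 1 = +2
C3: 2C, 2H → 0 − 2 = -2
C4: 3C, 1H → 0 − 1 = -1
C5: 3C, 1H → 0 − 1 = -1
C6: 1C, 1H, 2O → 0 − 1 + 2 = +1
The highest value is +2.

+2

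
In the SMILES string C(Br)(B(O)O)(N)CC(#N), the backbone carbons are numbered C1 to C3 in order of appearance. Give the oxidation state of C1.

+1

C1 has one bond to C (0), one bond to Br (+1), one bond to B (-1), one bond to N (+1).
Oxidation state = 0 + 1 − 1 + 1 = +1.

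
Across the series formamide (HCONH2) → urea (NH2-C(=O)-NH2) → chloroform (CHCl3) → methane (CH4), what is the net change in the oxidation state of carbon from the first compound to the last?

-6

Carbon oxidation states along the series — formamide: +2, urea: +4, chloroform: +2, methane: -4.
Net change = -4 − (+2) = -6.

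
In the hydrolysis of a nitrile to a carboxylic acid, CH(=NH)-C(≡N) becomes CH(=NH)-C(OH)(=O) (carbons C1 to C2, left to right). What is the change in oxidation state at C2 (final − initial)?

Before: C2 has 1 bond to C, 3 bonds to N → oxidation state +3.
After: C2 has 1 bond to C, 3 bonds to O → oxidation state +3.
Δ = +3 − (+3) = 0, so no net redox change at C2.

0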